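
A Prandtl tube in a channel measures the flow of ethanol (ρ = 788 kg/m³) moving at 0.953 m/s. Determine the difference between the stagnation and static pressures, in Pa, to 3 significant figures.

At the stagnation point the flow is brought to rest, so Bernoulli gives P_stag − P_static = ½ρv².
ΔP = ½·788·0.953² = 358 Pa.

ΔP ≈ 358 Pa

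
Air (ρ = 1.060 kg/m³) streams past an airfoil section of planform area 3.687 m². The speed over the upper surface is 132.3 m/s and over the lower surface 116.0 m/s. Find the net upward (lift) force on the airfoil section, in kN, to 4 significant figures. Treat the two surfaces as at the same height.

F ≈ 7.909 kN

From P + ½ρv² = const at equal height, P_low − P_up = ½ρ(v_up² − v_low²).
ΔP = ½·1.060·(132.3² − 116.0²) = 2145 Pa.
Lift = ΔP · A = 2145 × 3.687 = 7909 N.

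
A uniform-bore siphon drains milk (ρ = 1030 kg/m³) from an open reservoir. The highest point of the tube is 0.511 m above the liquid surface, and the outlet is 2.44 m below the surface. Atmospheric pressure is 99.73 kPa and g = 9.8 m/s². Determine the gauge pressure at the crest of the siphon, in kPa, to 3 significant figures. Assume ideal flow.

P_gauge ≈ -29.8 kPa

Bernoulli surface→outlet gives ½v² = g·h_out, so v = √(2·9.8·2.44) = 6.92 m/s.
With constant cross-section the crest speed equals v; applying Bernoulli from the surface up to the crest, P_top = P_atm − ½ρv² − ρg·h_top.
P_top = 99730 − ½·1030·6.92² − 1030·9.8·0.511 = 69900 Pa. So P_gauge = P_top − P_atm = -29800 Pa.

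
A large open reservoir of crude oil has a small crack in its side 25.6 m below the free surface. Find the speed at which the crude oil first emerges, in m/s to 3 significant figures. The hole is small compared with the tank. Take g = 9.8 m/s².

22.4 m/s

Torricelli's result v = √(2gh) gives v = √(2·9.8·25.6) = 22.4 m/s.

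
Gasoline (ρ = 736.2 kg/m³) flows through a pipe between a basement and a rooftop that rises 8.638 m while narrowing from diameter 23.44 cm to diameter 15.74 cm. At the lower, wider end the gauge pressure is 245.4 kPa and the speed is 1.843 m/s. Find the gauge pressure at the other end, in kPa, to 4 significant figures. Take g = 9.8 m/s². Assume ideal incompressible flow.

178.2 kPa

Continuity gives A₁v₁ = A₂v₂, so v₂ = (431.5 cm²)/(194.6 cm²) × 1.843 m/s = 4.087 m/s.
Applying Bernoulli between the two ends and solving for P₂: P₂ = P₁ + ½ρ(v₁² − v₂²) − ρgΔh.
P₂ = 245400 + ½·736.2·(1.843² − 4.087²) − 736.2·9.8·(+8.638) = 245400 + (-4899) − (62320) = 178200 Pa.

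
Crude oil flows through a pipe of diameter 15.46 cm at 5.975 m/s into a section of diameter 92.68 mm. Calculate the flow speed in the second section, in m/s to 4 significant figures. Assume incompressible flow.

Mass conservation (A₁v₁ = A₂v₂) gives v₂ = 5.975 × 187.7/67.46 = 16.63 m/s.

v₂ ≈ 16.63 m/s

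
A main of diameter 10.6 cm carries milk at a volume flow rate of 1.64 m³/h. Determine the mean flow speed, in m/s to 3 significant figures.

Q = 1.64 m³/h = 0.000456 m³/s.
v = Q/A = 0.000456 / 0.00882 = 0.0516 m/s.

v ≈ 0.0516 m/s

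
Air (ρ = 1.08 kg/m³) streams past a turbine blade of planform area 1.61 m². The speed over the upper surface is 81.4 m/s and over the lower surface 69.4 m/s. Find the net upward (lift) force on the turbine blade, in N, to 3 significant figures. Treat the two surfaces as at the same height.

F ≈ 1570 N

From P + ½ρv² = const at equal height, P_low − P_up = ½ρ(v_up² − v_low²).
ΔP = ½·1.08·(81.4² − 69.4²) = 977 Pa.
Lift = ΔP · A = 977 × 1.61 = 1570 N.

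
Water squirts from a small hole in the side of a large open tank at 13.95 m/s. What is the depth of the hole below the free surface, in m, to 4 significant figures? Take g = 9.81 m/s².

Inverting v = √(2gh) gives h = v² / 2g.
h = 13.95²/(2·9.81) = 194.6/19.62 = 9.919 m.

9.919 m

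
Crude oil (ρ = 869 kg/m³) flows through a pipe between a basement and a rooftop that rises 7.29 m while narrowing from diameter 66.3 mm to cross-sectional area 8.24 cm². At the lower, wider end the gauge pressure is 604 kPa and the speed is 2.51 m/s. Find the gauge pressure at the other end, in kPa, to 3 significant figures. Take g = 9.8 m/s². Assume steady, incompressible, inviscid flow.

The volume flow rate is constant, so v₂ = (A₁/A₂)v₁ = (34.5/8.24)·2.51 = 10.5 m/s.
Bernoulli: P₁ + ½ρv₁² + ρg h₁ = P₂ + ½ρv₂² + ρg h₂, so P₂ = P₁ + ½ρ(v₁² − v₂²) − ρg(h₂ − h₁).
P₂ = 604000 + ½·869·(2.51² − 10.5²) − 869·9.8·(+7.29) = 604000 + (-45300) − (62100) = 497000 Pa.

497 kPa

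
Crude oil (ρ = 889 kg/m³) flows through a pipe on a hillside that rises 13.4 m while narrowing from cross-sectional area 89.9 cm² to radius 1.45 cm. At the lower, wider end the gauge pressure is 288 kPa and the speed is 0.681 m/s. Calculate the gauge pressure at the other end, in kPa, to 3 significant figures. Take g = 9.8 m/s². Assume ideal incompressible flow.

P₂ ≈ 133 kPa

Continuity gives A₁v₁ = A₂v₂, so v₂ = (89.9 cm²)/(6.61 cm²) × 0.681 m/s = 9.27 m/s.
Applying Bernoulli between the two ends and solving for P₂: P₂ = P₁ + ½ρ(v₁² − v₂²) − ρgΔh.
P₂ = 288000 + ½·889·(0.681² − 9.27²) − 889·9.8·(+13.4) = 288000 + (-38000) − (117000) = 133000 Pa.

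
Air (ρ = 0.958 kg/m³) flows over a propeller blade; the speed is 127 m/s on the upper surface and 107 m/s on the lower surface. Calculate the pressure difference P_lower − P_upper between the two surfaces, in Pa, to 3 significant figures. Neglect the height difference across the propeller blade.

With negligible Δh, P + ½ρv² is constant, so P_low − P_up = ½ρ(v_up² − v_low²).
ΔP = ½·0.958·(127² − 107²) = 2240 Pa.

ΔP ≈ 2240 Pa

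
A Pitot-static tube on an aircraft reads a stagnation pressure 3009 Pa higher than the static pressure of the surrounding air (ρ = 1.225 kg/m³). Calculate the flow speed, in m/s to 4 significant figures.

The dynamic pressure equals the rise in static pressure at the stagnation point: ΔP = ½ρv².
v = √(2ΔP/ρ) = √(2·3009/1.225) = 70.09 m/s.

v ≈ 70.09 m/s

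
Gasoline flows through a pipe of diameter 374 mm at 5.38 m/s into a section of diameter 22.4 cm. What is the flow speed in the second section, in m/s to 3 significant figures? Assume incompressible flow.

Continuity gives A₁v₁ = A₂v₂, so v₂ = (1100 cm²)/(394 cm²) × 5.38 m/s = 15.0 m/s.

15.0 m/s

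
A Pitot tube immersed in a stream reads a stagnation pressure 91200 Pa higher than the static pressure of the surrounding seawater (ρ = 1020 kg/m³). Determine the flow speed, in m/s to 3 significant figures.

13.4 m/s

Bernoulli between the free stream and the stagnation point: ½ρv² = P_stag − P_static.
v = √(2ΔP/ρ) = √(2·91200/1020) = 13.4 m/s.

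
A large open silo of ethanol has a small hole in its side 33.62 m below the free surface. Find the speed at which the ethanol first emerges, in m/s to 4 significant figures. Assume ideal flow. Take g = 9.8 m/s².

v ≈ 25.67 m/s

The surface is effectively still and both ends are open, so ½v² = gh and v = √(2·9.8·33.62) = 25.67 m/s.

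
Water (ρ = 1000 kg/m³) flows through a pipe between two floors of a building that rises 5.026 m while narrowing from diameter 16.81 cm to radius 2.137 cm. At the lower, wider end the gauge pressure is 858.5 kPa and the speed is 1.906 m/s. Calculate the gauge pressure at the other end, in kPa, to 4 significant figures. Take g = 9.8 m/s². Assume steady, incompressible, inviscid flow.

P₂ = 376.4 kPa

By continuity, v₂ = v₁·A₁/A₂ = 1.906·(221.9/14.35) = 29.48 m/s.
Applying Bernoulli between the two ends and solving for P₂: P₂ = P₁ + ½ρ(v₁² − v₂²) − ρgΔh.
P₂ = 858500 + ½·1000·(1.906² − 29.48²) − 1000·9.8·(+5.026) = 858500 + (-432800) − (49250) = 376400 Pa.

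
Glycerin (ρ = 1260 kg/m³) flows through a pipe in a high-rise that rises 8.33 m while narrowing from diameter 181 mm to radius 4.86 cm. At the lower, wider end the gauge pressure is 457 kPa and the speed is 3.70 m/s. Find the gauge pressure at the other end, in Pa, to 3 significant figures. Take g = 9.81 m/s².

P₂ ≈ 259000 Pa

Mass conservation (A₁v₁ = A₂v₂) gives v₂ = 3.70 × 257/74.2 = 12.8 m/s.
Bernoulli: P₁ + ½ρv₁² + ρg h₁ = P₂ + ½ρv₂² + ρg h₂, so P₂ = P₁ + ½ρ(v₁² − v₂²) − ρg(h₂ − h₁).
P₂ = 457000 + ½·1260·(3.70² − 12.8²) − 1260·9.81·(+8.33) = 457000 + (-95100) − (103000) = 259000 Pa.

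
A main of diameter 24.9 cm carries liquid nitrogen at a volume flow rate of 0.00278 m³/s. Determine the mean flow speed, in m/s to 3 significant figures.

Q = 0.00278 m³/s = 0.00278 m³/s.
v = Q/A = 0.00278 / 0.0487 = 0.0571 m/s.

0.0571 m/s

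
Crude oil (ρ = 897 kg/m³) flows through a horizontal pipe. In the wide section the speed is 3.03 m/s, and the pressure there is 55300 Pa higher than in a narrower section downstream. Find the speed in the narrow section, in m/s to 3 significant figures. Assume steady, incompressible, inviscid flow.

v₂ = 11.5 m/s

Along the level pipe P + ½ρv² is conserved, hence v₂² = v₁² + 2(P₁ − P₂)/ρ.
v₂ = √(3.03² + 2·55300/897) = √(9.18 + 123) = 11.5 m/s.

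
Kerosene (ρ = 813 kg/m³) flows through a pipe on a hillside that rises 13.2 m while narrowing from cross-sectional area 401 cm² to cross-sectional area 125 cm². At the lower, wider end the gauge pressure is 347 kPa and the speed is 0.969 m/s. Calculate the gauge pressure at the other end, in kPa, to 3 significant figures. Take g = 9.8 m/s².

Continuity gives A₁v₁ = A₂v₂, so v₂ = (401 cm²)/(125 cm²) × 0.969 m/s = 3.11 m/s.
Applying Bernoulli between the two ends and solving for P₂: P₂ = P₁ + ½ρ(v₁² − v₂²) − ρgΔh.
P₂ = 347000 + ½·813·(0.969² − 3.11²) − 813·9.8·(+13.2) = 347000 + (-3550) − (105000) = 238000 Pa.

238 kPa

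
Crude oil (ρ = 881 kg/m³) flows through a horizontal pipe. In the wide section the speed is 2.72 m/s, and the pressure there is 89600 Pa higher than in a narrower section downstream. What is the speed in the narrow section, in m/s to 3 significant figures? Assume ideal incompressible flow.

v₂ ≈ 14.5 m/s

Horizontal Bernoulli: P₁ + ½ρv₁² = P₂ + ½ρv₂², so v₂² = v₁² + 2(P₁ − P₂)/ρ.
v₂ = √(2.72² + 2·89600/881) = √(7.40 + 203) = 14.5 m/s.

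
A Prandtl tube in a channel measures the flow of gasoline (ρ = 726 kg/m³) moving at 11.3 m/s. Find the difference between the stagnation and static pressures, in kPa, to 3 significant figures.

The dynamic pressure equals the rise in static pressure at the stagnation point: ΔP = ½ρv².
ΔP = ½·726·11.3² = 46400 Pa.

ΔP = 46.4 kPa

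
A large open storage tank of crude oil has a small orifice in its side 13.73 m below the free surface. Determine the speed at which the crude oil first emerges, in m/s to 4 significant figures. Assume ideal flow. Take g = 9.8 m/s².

The surface is effectively still and both ends are open, so ½v² = gh and v = √(2·9.8·13.73) = 16.40 m/s.

16.40 m/s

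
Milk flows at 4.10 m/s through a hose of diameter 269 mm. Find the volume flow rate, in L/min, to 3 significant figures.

Q = A·v = 0.0568 m² × 4.10 m/s = 0.233 m³/s.
Converting: 0.233 m³/s × 60000 = 14000 L/min.

Q ≈ 14000 L/min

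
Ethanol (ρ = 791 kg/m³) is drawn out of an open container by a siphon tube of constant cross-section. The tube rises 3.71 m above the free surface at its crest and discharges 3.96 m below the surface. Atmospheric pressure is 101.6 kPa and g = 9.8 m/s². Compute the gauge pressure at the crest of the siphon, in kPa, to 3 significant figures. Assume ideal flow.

P_gauge ≈ -59.5 kPa

Bernoulli surface→outlet gives ½v² = g·h_out, so v = √(2·9.8·3.96) = 8.81 m/s.
Continuity keeps v the same throughout the tube; from surface to crest, P_atm + 0 = P_top + ½ρv² + ρg·h_top.
P_top = 101600 − ½·791·8.81² − 791·9.8·3.71 = 42100 Pa. So P_gauge = P_top − P_atm = -59500 Pa.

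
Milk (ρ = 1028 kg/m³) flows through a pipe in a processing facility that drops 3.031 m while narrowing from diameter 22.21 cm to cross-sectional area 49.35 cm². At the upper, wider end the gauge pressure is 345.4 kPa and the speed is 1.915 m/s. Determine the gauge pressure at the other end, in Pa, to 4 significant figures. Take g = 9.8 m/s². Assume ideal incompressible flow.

Continuity gives A₁v₁ = A₂v₂, so v₂ = (387.4 cm²)/(49.35 cm²) × 1.915 m/s = 15.03 m/s.
Bernoulli: P₁ + ½ρv₁² + ρg h₁ = P₂ + ½ρv₂² + ρg h₂, so P₂ = P₁ + ½ρ(v₁² − v₂²) − ρg(h₂ − h₁).
P₂ = 345400 + ½·1028·(1.915² − 15.03²) − 1028·9.8·(−3.031) = 345400 + (-114300) − (-30540) = 261600 Pa.

P₂ = 261600 Pa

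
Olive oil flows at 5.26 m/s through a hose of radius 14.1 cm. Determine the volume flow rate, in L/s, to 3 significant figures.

Q ≈ 329 L/s

Q = A·v = 0.0625 m² × 5.26 m/s = 0.329 m³/s.
Converting: 0.329 m³/s × 1000 = 329 L/s.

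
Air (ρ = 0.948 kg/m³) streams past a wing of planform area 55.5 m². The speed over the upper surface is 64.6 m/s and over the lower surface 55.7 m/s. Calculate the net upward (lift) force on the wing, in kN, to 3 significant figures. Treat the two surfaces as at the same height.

From P + ½ρv² = const at equal height, P_low − P_up = ½ρ(v_up² − v_low²).
ΔP = ½·0.948·(64.6² − 55.7²) = 507 Pa.
Lift = ΔP · A = 507 × 55.5 = 28200 N.

F ≈ 28.2 kN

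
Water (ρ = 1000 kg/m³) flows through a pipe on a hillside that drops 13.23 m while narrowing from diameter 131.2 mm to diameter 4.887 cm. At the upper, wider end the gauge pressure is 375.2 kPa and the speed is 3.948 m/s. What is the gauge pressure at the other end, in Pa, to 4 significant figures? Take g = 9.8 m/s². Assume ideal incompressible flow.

107800 Pa

Mass conservation (A₁v₁ = A₂v₂) gives v₂ = 3.948 × 135.2/18.76 = 28.46 m/s.
Applying Bernoulli between the two ends and solving for P₂: P₂ = P₁ + ½ρ(v₁² − v₂²) − ρgΔh.
P₂ = 375200 + ½·1000·(3.948² − 28.46²) − 1000·9.8·(−13.23) = 375200 + (-397100) − (-129700) = 107800 Pa.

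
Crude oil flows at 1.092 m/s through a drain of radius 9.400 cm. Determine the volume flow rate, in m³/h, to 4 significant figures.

Q = A·v = 0.02776 m² × 1.092 m/s = 0.03031 m³/s.
Converting: 0.03031 m³/s × 3600 = 109.1 m³/h.

Q ≈ 109.1 m³/h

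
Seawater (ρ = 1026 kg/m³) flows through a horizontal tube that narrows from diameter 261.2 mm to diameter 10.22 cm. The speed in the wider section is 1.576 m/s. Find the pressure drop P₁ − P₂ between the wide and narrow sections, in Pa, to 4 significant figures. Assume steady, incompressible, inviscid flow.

Mass conservation (A₁v₁ = A₂v₂) gives v₂ = 1.576 × 535.8/82.03 = 10.29 m/s.
With no height change, Bernoulli's equation is P₁ + ½ρv₁² = P₂ + ½ρv₂².
P₁ − P₂ = ½·1026·(10.29² − 1.576²) = ½·1026·103.5 = 53090 Pa.

ΔP = 53090 Pa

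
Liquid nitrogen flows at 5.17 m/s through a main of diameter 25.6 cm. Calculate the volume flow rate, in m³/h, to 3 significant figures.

Q = A·v = 0.0515 m² × 5.17 m/s = 0.266 m³/s.
Converting: 0.266 m³/s × 3600 = 958 m³/h.

Q ≈ 958 m³/h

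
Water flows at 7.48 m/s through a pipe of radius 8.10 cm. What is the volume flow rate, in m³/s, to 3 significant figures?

Q ≈ 0.154 m³/s

Q = A·v = 0.0206 m² × 7.48 m/s = 0.154 m³/s.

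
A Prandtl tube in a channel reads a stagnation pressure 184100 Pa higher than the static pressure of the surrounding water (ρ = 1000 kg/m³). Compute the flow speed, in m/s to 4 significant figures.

Bernoulli between the free stream and the stagnation point: ½ρv² = P_stag − P_static.
v = √(2ΔP/ρ) = √(2·184100/1000) = 19.19 m/s.

v ≈ 19.19 m/s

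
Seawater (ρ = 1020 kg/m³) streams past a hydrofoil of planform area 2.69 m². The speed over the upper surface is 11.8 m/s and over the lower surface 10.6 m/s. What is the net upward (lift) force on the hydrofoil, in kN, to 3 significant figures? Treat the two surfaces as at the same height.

F ≈ 36.9 kN

With equal heights on the two surfaces, Bernoulli gives P_lower − P_upper = ½ρ(v_upper² − v_lower²).
ΔP = ½·1020·(11.8² − 10.6²) = 13700 Pa.
Lift = ΔP · A = 13700 × 2.69 = 36900 N.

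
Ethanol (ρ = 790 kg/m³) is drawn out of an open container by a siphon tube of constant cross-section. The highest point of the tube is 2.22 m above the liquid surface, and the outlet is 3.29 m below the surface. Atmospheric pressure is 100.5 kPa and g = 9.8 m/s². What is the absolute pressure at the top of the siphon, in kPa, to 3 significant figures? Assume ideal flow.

From the surface to the outlet (both open to atmosphere, surface at rest): v = √(2g·h_out) = √(2·9.8·3.29) = 8.03 m/s.
Continuity keeps v the same throughout the tube; from surface to crest, P_atm + 0 = P_top + ½ρv² + ρg·h_top.
P_top = 100500 − ½·790·8.03² − 790·9.8·2.22 = 57800 Pa.

P_top ≈ 57.8 kPa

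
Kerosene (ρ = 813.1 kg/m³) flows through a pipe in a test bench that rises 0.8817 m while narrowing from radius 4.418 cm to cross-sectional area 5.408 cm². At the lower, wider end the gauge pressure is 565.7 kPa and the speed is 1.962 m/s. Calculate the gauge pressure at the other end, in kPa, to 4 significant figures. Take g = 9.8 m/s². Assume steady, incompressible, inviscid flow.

By continuity, v₂ = v₁·A₁/A₂ = 1.962·(61.32/5.408) = 22.25 m/s.
Applying Bernoulli between the two ends and solving for P₂: P₂ = P₁ + ½ρ(v₁² − v₂²) − ρgΔh.
P₂ = 565700 + ½·813.1·(1.962² − 22.25²) − 813.1·9.8·(+0.8817) = 565700 + (-199600) − (7026) = 359000 Pa.

P₂ = 359.0 kPa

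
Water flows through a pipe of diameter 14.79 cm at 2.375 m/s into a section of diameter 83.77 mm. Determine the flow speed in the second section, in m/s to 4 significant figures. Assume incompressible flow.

Continuity gives A₁v₁ = A₂v₂, so v₂ = (171.8 cm²)/(55.11 cm²) × 2.375 m/s = 7.403 m/s.

v₂ ≈ 7.403 m/s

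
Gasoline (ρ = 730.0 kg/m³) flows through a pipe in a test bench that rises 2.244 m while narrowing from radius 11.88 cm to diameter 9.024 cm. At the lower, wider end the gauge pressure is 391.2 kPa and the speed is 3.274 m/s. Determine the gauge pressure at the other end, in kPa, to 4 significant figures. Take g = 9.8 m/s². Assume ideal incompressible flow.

P₂ ≈ 191.0 kPa

By continuity, v₂ = v₁·A₁/A₂ = 3.274·(443.4/63.96) = 22.70 m/s.
Energy conservation along the streamline gives P₂ = P₁ − ½ρ(v₂² − v₁²) − ρg(h₂ − h₁).
P₂ = 391200 + ½·730.0·(3.274² − 22.70²) − 730.0·9.8·(+2.244) = 391200 + (-184100) − (16050) = 191000 Pa.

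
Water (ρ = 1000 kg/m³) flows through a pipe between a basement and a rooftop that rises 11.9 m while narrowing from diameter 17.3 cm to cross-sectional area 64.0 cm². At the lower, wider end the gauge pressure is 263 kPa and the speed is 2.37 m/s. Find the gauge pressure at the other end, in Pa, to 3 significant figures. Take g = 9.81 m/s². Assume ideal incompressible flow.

P₂ = 111000 Pa

Continuity gives A₁v₁ = A₂v₂, so v₂ = (235 cm²)/(64.0 cm²) × 2.37 m/s = 8.70 m/s.
Applying Bernoulli between the two ends and solving for P₂: P₂ = P₁ + ½ρ(v₁² − v₂²) − ρgΔh.
P₂ = 263000 + ½·1000·(2.37² − 8.70²) − 1000·9.81·(+11.9) = 263000 + (-35100) − (117000) = 111000 Pa.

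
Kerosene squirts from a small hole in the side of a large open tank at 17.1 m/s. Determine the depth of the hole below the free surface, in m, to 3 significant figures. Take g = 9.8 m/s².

For a small hole in a large open tank, ½v² = gh, giving h = v²/(2g).
h = 17.1²/(2·9.8) = 292/19.60 = 14.9 m.

h ≈ 14.9 m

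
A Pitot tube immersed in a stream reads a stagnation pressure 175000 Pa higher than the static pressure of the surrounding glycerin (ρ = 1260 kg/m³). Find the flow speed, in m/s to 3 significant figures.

v ≈ 16.7 m/s

At the stagnation point the flow is brought to rest, so Bernoulli gives P_stag − P_static = ½ρv².
v = √(2ΔP/ρ) = √(2·175000/1260) = 16.7 m/s.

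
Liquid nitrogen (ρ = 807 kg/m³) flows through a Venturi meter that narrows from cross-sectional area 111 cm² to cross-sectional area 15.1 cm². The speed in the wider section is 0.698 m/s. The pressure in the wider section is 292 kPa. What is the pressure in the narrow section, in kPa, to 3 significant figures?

282 kPa

Mass conservation (A₁v₁ = A₂v₂) gives v₂ = 0.698 × 111/15.1 = 5.13 m/s.
Along the horizontal streamline, P + ½ρv² is constant.
P₂ = P₁ − ½ρ(v₂² − v₁²) = 292000 − ½·807·(5.13² − 0.698²) = 292000 − 10400 = 282000 Pa.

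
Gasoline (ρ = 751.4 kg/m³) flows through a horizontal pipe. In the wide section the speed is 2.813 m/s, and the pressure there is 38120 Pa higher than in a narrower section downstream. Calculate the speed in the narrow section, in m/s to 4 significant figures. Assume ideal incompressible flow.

With h₁ = h₂, rearranging Bernoulli gives v₂ = √(v₁² + 2ΔP/ρ).
v₂ = √(2.813² + 2·38120/751.4) = √(7.913 + 101.5) = 10.46 m/s.

v₂ ≈ 10.46 m/s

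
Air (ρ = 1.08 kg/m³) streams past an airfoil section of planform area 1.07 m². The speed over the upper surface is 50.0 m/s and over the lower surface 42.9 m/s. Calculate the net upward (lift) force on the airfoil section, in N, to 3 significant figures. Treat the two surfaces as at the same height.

With equal heights on the two surfaces, Bernoulli gives P_lower − P_upper = ½ρ(v_upper² − v_lower²).
ΔP = ½·1.08·(50.0² − 42.9²) = 356 Pa.
Lift = ΔP · A = 356 × 1.07 = 381 N.

F ≈ 381 N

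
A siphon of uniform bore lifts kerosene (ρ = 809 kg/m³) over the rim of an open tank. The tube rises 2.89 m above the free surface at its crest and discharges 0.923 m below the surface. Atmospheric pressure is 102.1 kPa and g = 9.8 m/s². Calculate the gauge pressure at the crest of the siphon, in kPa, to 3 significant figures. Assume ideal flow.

Bernoulli surface→outlet gives ½v² = g·h_out, so v = √(2·9.8·0.923) = 4.25 m/s.
The bore is uniform, so the speed at the crest is the same v. Bernoulli surface→crest: P_atm = P_top + ½ρv² + ρg·h_top.
P_top = 102100 − ½·809·4.25² − 809·9.8·2.89 = 71900 Pa. So P_gauge = P_top − P_atm = -30200 Pa.

P_gauge = -30.2 kPa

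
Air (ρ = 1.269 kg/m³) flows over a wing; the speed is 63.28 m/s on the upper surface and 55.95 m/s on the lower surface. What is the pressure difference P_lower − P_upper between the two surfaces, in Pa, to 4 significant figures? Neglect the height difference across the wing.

With negligible Δh, P + ½ρv² is constant, so P_low − P_up = ½ρ(v_up² − v_low²).
ΔP = ½·1.269·(63.28² − 55.95²) = 554.5 Pa.

ΔP ≈ 554.5 Pa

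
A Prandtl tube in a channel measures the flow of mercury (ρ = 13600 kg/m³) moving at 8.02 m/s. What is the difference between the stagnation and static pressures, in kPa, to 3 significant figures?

ΔP ≈ 437 kPa

The dynamic pressure equals the rise in static pressure at the stagnation point: ΔP = ½ρv².
ΔP = ½·13600·8.02² = 437000 Pa.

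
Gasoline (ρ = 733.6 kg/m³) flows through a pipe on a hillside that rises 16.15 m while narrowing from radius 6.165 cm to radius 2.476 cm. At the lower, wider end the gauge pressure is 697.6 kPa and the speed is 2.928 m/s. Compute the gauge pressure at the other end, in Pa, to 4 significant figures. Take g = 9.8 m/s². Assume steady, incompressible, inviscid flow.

P₂ ≈ 463800 Pa

Mass conservation (A₁v₁ = A₂v₂) gives v₂ = 2.928 × 119.4/19.26 = 18.15 m/s.
Bernoulli: P₁ + ½ρv₁² + ρg h₁ = P₂ + ½ρv₂² + ρg h₂, so P₂ = P₁ + ½ρ(v₁² − v₂²) − ρg(h₂ − h₁).
P₂ = 697600 + ½·733.6·(2.928² − 18.15²) − 733.6·9.8·(+16.15) = 697600 + (-117700) − (116100) = 463800 Pa.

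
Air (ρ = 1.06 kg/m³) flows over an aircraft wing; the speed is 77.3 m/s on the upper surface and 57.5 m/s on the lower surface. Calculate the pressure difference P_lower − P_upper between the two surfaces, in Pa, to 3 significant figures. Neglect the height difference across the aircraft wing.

The pressure is lower where the speed is higher: ΔP = ½ρ(v_up² − v_low²).
ΔP = ½·1.06·(77.3² − 57.5²) = 1410 Pa.

ΔP ≈ 1410 Pa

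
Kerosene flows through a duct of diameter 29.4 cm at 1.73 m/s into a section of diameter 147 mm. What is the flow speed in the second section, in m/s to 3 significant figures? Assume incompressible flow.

v₂ ≈ 6.92 m/s

By continuity, v₂ = v₁·A₁/A₂ = 1.73·(679/170) = 6.92 m/s.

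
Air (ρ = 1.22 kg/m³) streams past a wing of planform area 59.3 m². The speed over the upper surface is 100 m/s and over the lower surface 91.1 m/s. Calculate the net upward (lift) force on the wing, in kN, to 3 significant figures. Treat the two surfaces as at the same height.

The faster flow above has the lower pressure; Bernoulli (same height) gives ΔP = ½ρ(v_up² − v_low²).
ΔP = ½·1.22·(100² − 91.1²) = 1040 Pa.
Lift = ΔP · A = 1040 × 59.3 = 61500 N.

61.5 kN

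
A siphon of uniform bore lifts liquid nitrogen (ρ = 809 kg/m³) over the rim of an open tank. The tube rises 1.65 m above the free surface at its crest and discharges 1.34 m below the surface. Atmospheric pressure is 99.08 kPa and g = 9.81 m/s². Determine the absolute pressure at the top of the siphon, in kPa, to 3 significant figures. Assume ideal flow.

75.4 kPa

The outlet speed comes from Torricelli: v = √(2g·1.34) = 5.13 m/s.
With constant cross-section the crest speed equals v; applying Bernoulli from the surface up to the crest, P_top = P_atm − ½ρv² − ρg·h_top.
P_top = 99080 − ½·809·5.13² − 809·9.81·1.65 = 75400 Pa.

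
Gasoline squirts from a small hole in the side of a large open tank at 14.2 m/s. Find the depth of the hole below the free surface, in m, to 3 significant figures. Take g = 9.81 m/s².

Inverting v = √(2gh) gives h = v² / 2g.
h = 14.2²/(2·9.81) = 202/19.62 = 10.3 m.

h ≈ 10.3 m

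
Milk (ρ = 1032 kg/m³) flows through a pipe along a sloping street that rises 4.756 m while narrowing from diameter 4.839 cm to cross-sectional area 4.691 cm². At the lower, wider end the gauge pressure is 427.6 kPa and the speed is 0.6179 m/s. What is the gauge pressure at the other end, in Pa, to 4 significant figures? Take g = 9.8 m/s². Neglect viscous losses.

Continuity gives A₁v₁ = A₂v₂, so v₂ = (18.39 cm²)/(4.691 cm²) × 0.6179 m/s = 2.422 m/s.
Energy conservation along the streamline gives P₂ = P₁ − ½ρ(v₂² − v₁²) − ρg(h₂ − h₁).
P₂ = 427600 + ½·1032·(0.6179² − 2.422²) − 1032·9.8·(+4.756) = 427600 + (-2831) − (48100) = 376700 Pa.

P₂ = 376700 Pa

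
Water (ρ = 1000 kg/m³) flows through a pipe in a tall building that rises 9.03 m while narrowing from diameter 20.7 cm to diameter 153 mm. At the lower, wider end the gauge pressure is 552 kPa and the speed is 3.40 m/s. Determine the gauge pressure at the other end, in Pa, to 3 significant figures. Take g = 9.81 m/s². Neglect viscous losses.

P₂ ≈ 450000 Pa

By continuity, v₂ = v₁·A₁/A₂ = 3.40·(337/184) = 6.22 m/s.
Applying Bernoulli between the two ends and solving for P₂: P₂ = P₁ + ½ρ(v₁² − v₂²) − ρgΔh.
P₂ = 552000 + ½·1000·(3.40² − 6.22²) − 1000·9.81·(+9.03) = 552000 + (-13600) − (88600) = 450000 Pa.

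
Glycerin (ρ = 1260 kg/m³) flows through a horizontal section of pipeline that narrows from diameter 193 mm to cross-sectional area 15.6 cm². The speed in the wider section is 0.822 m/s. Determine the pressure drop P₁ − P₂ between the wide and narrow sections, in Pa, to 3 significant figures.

ΔP = 149000 Pa

Mass conservation (A₁v₁ = A₂v₂) gives v₂ = 0.822 × 293/15.6 = 15.4 m/s.
Along the horizontal streamline, P + ½ρv² is constant.
P₁ − P₂ = ½·1260·(15.4² − 0.822²) = ½·1260·237 = 149000 Pa.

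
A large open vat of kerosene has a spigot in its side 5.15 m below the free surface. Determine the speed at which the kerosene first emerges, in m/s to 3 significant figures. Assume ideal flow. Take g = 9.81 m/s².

Torricelli's result v = √(2gh) gives v = √(2·9.81·5.15) = 10.1 m/s.

v ≈ 10.1 m/s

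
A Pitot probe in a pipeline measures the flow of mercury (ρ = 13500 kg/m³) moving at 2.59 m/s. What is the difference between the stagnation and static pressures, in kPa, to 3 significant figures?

ΔP = 45.3 kPa

Bernoulli between the free stream and the stagnation point: ½ρv² = P_stag − P_static.
ΔP = ½·13500·2.59² = 45300 Pa.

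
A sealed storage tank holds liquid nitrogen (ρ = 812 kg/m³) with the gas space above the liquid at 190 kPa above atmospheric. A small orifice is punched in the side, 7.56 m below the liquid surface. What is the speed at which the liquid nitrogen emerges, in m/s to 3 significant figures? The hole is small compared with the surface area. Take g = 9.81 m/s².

Take point 1 at the surface (v₁ ≈ 0) and point 2 at the hole (at atmospheric pressure). Bernoulli: P₁ + ρg h = P_atm + ½ρv₂².
With P₁ − P_atm = 190000 Pa, v₂ = √(2gh + 2ΔP/ρ) = √(2·9.81·7.56 + 2·190000/812) = 24.8 m/s.

v ≈ 24.8 m/s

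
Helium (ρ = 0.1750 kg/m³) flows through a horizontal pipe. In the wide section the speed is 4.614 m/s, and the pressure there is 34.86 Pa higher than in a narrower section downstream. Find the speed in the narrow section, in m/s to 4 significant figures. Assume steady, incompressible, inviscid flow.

With h₁ = h₂, rearranging Bernoulli gives v₂ = √(v₁² + 2ΔP/ρ).
v₂ = √(4.614² + 2·34.86/0.1750) = √(21.29 + 398.4) = 20.49 m/s.

v₂ ≈ 20.49 m/s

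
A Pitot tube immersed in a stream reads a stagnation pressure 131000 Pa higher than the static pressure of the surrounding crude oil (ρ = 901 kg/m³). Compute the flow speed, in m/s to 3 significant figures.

v = 17.1 m/s

At the stagnation point the flow is brought to rest, so Bernoulli gives P_stag − P_static = ½ρv².
v = √(2ΔP/ρ) = √(2·131000/901) = 17.1 m/s.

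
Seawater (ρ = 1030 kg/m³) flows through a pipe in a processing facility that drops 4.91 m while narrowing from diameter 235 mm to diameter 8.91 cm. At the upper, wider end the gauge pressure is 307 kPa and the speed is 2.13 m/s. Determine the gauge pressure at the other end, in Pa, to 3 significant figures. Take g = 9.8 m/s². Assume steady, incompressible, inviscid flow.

P₂ = 246000 Pa

By continuity, v₂ = v₁·A₁/A₂ = 2.13·(434/62.4) = 14.8 m/s.
Applying Bernoulli between the two ends and solving for P₂: P₂ = P₁ + ½ρ(v₁² − v₂²) − ρgΔh.
P₂ = 307000 + ½·1030·(2.13² − 14.8²) − 1030·9.8·(−4.91) = 307000 + (-111000) − (-49600) = 246000 Pa.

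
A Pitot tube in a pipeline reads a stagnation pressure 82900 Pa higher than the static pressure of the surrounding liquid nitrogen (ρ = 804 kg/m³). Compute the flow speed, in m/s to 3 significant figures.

v ≈ 14.4 m/s

At the stagnation point the flow is brought to rest, so Bernoulli gives P_stag − P_static = ½ρv².
v = √(2ΔP/ρ) = √(2·82900/804) = 14.4 m/s.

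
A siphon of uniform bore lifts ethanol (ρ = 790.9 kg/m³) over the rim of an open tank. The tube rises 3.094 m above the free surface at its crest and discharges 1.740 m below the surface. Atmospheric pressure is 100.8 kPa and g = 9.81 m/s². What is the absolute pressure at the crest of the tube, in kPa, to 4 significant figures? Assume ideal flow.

P_top = 63.29 kPa

The outlet speed comes from Torricelli: v = √(2g·1.740) = 5.843 m/s.
With constant cross-section the crest speed equals v; applying Bernoulli from the surface up to the crest, P_top = P_atm − ½ρv² − ρg·h_top.
P_top = 100800 − ½·790.9·5.843² − 790.9·9.81·3.094 = 63290 Pa.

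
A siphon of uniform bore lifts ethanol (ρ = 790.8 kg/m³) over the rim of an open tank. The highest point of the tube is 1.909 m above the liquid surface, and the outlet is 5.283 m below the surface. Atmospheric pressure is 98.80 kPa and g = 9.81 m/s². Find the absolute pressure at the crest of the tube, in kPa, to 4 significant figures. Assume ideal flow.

From the surface to the outlet (both open to atmosphere, surface at rest): v = √(2g·h_out) = √(2·9.81·5.283) = 10.18 m/s.
The bore is uniform, so the speed at the crest is the same v. Bernoulli surface→crest: P_atm = P_top + ½ρv² + ρg·h_top.
P_top = 98800 − ½·790.8·10.18² − 790.8·9.81·1.909 = 43010 Pa.

P_top ≈ 43.01 kPa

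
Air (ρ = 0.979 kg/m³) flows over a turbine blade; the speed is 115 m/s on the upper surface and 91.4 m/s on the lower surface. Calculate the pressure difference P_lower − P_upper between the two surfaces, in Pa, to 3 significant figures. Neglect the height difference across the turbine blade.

Bernoulli (same height): P_lower − P_upper = ½ρ(v_upper² − v_lower²).
ΔP = ½·0.979·(115² − 91.4²) = 2380 Pa.

ΔP ≈ 2380 Pa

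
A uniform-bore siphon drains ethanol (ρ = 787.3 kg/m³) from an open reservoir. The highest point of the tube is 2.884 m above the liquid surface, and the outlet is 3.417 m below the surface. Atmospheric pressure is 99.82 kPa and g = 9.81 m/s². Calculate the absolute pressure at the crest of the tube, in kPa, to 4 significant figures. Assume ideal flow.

Bernoulli surface→outlet gives ½v² = g·h_out, so v = √(2·9.81·3.417) = 8.188 m/s.
The bore is uniform, so the speed at the crest is the same v. Bernoulli surface→crest: P_atm = P_top + ½ρv² + ρg·h_top.
P_top = 99820 − ½·787.3·8.188² − 787.3·9.81·2.884 = 51150 Pa.

51.15 kPa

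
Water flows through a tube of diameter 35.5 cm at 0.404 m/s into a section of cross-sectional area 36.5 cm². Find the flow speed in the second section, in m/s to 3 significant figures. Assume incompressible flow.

v₂ = 11.0 m/s

Mass conservation (A₁v₁ = A₂v₂) gives v₂ = 0.404 × 990/36.5 = 11.0 m/s.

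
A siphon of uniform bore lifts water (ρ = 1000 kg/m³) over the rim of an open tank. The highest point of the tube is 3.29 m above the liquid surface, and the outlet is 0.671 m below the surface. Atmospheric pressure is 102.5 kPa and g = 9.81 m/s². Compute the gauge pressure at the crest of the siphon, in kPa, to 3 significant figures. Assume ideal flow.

P_gauge = -38.9 kPa

The outlet speed comes from Torricelli: v = √(2g·0.671) = 3.63 m/s.
With constant cross-section the crest speed equals v; applying Bernoulli from the surface up to the crest, P_top = P_atm − ½ρv² − ρg·h_top.
P_top = 102500 − ½·1000·3.63² − 1000·9.81·3.29 = 63600 Pa. So P_gauge = P_top − P_atm = -38900 Pa.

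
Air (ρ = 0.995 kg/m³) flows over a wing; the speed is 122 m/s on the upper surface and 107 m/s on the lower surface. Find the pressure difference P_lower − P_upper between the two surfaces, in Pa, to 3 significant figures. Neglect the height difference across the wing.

ΔP ≈ 1710 Pa

With negligible Δh, P + ½ρv² is constant, so P_low − P_up = ½ρ(v_up² − v_low²).
ΔP = ½·0.995·(122² − 107²) = 1710 Pa.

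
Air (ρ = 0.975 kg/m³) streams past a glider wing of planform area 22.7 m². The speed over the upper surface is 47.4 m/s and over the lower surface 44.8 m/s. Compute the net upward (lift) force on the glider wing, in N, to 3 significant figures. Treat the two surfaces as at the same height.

From P + ½ρv² = const at equal height, P_low − P_up = ½ρ(v_up² − v_low²).
ΔP = ½·0.975·(47.4² − 44.8²) = 117 Pa.
Lift = ΔP · A = 117 × 22.7 = 2650 N.

2650 N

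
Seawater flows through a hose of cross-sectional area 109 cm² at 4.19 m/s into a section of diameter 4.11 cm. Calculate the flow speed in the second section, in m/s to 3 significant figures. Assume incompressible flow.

v₂ = 34.4 m/s

The volume flow rate is constant, so v₂ = (A₁/A₂)v₁ = (109/13.3)·4.19 = 34.4 m/s.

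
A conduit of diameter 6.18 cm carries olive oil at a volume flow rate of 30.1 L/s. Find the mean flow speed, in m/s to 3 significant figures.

v ≈ 10.0 m/s

Q = 30.1 L/s = 0.0301 m³/s.
v = Q/A = 0.0301 / 0.00300 = 10.0 m/s.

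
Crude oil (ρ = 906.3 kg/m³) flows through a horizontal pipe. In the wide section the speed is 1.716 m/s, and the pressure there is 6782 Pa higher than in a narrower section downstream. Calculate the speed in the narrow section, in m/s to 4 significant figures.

v₂ ≈ 4.232 m/s

Horizontal Bernoulli: P₁ + ½ρv₁² = P₂ + ½ρv₂², so v₂² = v₁² + 2(P₁ − P₂)/ρ.
v₂ = √(1.716² + 2·6782/906.3) = √(2.945 + 14.97) = 4.232 m/s.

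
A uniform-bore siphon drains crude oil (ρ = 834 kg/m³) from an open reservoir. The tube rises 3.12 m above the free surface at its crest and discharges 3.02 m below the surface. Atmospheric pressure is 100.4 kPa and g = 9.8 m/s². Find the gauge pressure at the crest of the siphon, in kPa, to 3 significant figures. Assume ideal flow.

Bernoulli surface→outlet gives ½v² = g·h_out, so v = √(2·9.8·3.02) = 7.69 m/s.
Continuity keeps v the same throughout the tube; from surface to crest, P_atm + 0 = P_top + ½ρv² + ρg·h_top.
P_top = 100400 − ½·834·7.69² − 834·9.8·3.12 = 50200 Pa. So P_gauge = P_top − P_atm = -50200 Pa.

P_gauge = -50.2 kPa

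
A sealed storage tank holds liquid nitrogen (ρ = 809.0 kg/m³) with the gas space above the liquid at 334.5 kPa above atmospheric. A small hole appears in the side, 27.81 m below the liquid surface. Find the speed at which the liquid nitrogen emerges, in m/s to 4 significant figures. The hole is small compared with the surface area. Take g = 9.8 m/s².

Take point 1 at the surface (v₁ ≈ 0) and point 2 at the hole (at atmospheric pressure). Bernoulli: P₁ + ρg h = P_atm + ½ρv₂².
With P₁ − P_atm = 334500 Pa, v₂ = √(2gh + 2ΔP/ρ) = √(2·9.8·27.81 + 2·334500/809.0) = 37.04 m/s.

v ≈ 37.04 m/s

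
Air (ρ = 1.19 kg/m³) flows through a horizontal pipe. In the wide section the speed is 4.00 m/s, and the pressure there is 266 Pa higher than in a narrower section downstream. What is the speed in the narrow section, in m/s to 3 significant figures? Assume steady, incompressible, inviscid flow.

Along the level pipe P + ½ρv² is conserved, hence v₂² = v₁² + 2(P₁ − P₂)/ρ.
v₂ = √(4.00² + 2·266/1.19) = √(16.0 + 447) = 21.5 m/s.

v₂ ≈ 21.5 m/s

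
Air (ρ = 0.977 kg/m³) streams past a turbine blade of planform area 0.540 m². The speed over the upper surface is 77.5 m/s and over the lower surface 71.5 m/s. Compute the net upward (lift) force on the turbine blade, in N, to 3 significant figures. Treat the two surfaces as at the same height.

From P + ½ρv² = const at equal height, P_low − P_up = ½ρ(v_up² − v_low²).
ΔP = ½·0.977·(77.5² − 71.5²) = 437 Pa.
Lift = ΔP · A = 437 × 0.540 = 236 N.

F ≈ 236 N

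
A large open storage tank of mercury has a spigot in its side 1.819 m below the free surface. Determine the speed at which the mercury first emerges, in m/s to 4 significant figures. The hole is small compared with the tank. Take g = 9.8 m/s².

v = 5.971 m/s

Bernoulli from surface to hole (P equal, v_surface ≈ 0): v = √(2gh) = √(2×9.8×1.819) = 5.971 m/s.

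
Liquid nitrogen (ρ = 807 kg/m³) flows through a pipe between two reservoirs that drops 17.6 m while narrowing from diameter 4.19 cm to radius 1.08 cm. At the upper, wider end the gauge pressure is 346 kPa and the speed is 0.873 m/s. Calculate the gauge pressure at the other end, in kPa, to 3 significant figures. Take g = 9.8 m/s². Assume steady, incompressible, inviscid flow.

481 kPa

By continuity, v₂ = v₁·A₁/A₂ = 0.873·(13.8/3.66) = 3.28 m/s.
Energy conservation along the streamline gives P₂ = P₁ − ½ρ(v₂² − v₁²) − ρg(h₂ − h₁).
P₂ = 346000 + ½·807·(0.873² − 3.28²) − 807·9.8·(−17.6) = 346000 + (-4050) − (-139000) = 481000 Pa.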